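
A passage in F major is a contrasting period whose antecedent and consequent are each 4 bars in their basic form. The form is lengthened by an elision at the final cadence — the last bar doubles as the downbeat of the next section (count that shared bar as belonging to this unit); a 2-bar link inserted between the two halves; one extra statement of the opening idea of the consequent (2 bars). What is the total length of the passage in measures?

Basic contrasting period: 4 + 4 = 8 bars.
8 (basic form) + 2 (link) + 2 (extra statement) = 12.
The elision shares a bar with the next section but does not change this unit's count.

12 measures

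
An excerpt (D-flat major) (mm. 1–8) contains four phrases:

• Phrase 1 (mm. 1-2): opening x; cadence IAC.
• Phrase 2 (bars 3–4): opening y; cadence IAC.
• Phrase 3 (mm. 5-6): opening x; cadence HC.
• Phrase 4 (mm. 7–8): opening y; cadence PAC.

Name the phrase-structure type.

Four phrases in two halves: the first half (mm. 1-4) ends with an imperfect authentic cadence, the second (bars 5–8) with a perfect authentic cadence — a large antecedent–consequent pair, i.e. a double period.
Phrase 3 begins with the same material as phrase 1, making it parallel.

parallel double period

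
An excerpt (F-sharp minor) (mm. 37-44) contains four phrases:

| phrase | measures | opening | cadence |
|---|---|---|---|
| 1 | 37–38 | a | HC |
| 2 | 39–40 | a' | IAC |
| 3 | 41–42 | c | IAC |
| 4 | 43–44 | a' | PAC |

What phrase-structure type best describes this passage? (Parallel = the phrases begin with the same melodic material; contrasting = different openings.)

Four phrases in two halves: the first half (bars 37–40) ends with an imperfect authentic cadence, the second (mm. 41–44) with a perfect authentic cadence — a large antecedent–consequent pair, i.e. a double period.
Phrase 3 begins with different material from phrase 1, making it contrasting.

contrasting double period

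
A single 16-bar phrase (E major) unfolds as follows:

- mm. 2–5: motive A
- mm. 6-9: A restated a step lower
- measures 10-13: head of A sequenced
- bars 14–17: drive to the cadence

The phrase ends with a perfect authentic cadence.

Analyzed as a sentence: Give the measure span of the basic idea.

measures 2–5

The presentation of a sentence is the basic idea (mm. 2–5) plus its repetition (measures 6–9); the basic idea is therefore mm. 2–5.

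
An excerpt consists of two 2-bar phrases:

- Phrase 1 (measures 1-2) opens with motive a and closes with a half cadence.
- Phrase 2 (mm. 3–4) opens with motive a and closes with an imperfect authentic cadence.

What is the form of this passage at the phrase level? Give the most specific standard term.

parallel period

Phrase 1 ends with a half cadence (weaker) and phrase 2 with an imperfect authentic cadence (stronger): antecedent + consequent = a period.
The two phrases open with the same material (a / a), so the period is parallel.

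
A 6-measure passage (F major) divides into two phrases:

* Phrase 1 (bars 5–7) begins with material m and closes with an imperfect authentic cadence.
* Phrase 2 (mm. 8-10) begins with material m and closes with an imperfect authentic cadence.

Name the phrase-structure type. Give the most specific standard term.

Both phrases have the same opening (m) and the same cadence (imperfect authentic cadence): the second is a restatement, not a consequent, so this is a repeated phrase rather than a period.

repeated phrase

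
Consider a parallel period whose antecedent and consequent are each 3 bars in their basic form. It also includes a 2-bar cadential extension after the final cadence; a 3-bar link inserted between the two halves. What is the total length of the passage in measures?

Basic parallel period: 3 + 3 = 6 bars.
6 (basic form) + 2 (cadential extension) + 3 (link) = 11.

11 measures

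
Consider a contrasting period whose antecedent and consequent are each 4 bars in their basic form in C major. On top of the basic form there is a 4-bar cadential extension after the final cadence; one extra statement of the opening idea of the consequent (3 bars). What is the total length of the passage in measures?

Basic contrasting period: 4 + 4 = 8 bars.
8 (basic form) + 4 (cadential extension) + 3 (extra statement) = 15.

15 measures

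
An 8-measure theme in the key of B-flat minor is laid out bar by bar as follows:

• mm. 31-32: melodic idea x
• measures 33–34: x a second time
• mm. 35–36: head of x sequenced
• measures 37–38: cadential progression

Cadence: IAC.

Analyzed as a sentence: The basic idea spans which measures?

measures 31–32

The presentation of a sentence is the basic idea (mm. 31–32) plus its repetition (bars 33–34); the basic idea is therefore mm. 31–32.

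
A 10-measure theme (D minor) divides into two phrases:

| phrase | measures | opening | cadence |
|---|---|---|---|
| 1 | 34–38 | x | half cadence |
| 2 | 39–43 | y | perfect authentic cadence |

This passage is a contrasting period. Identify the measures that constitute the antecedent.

The antecedent is the phrase ending with the weaker cadence (half cadence, phrase 1) and the consequent the one ending more conclusively (perfect authentic cadence, phrase 2); the antecedent is mm. 34–38.

measures 34–38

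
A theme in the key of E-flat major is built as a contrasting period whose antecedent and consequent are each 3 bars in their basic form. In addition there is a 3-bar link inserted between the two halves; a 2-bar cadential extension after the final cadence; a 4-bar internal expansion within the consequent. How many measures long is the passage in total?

15 measures

Basic contrasting period: 3 + 3 = 6 bars.
6 (basic form) + 3 (link) + 2 (cadential extension) + 4 (internal expansion) = 15.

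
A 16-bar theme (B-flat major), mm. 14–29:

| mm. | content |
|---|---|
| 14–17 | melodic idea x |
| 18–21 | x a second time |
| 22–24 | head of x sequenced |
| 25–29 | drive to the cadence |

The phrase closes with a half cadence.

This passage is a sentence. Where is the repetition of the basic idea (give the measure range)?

The presentation of a sentence is the basic idea (measures 14–17) plus its repetition (bars 18–21); the repetition of the basic idea is therefore bars 18–21.

measures 18–21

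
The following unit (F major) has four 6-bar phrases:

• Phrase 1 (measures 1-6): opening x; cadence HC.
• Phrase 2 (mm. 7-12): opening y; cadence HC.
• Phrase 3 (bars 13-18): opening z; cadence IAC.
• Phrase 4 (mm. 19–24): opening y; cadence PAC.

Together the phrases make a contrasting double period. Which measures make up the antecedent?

In a double period the first pair of phrases (ending half cadence) is the large antecedent and the second pair (ending perfect authentic cadence) is the large consequent; the antecedent is measures 1–12.

measures 1–12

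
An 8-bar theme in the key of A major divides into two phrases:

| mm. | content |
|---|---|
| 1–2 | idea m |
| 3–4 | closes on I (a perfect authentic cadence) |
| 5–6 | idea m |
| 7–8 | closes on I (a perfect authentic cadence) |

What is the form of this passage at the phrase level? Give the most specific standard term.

repeated phrase

Both phrases have the same opening (m) and the same cadence (perfect authentic cadence): the second is a restatement, not a consequent, so this is a repeated phrase rather than a period.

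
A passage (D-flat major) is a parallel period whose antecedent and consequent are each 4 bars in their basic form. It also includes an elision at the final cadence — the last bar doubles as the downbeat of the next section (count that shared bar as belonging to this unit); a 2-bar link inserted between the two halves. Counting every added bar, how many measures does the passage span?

Basic parallel period: 4 + 4 = 8 bars.
8 (basic form) + 2 (link) = 10.
The elision shares a bar with the next section but does not change this unit's count.

10 measures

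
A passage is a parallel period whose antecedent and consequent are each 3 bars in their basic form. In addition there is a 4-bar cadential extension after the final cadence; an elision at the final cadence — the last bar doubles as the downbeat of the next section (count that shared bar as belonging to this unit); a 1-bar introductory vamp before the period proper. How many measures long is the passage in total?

11 measures

Basic parallel period: 3 + 3 = 6 bars.
6 (basic form) + 4 (cadential extension) + 1 (introduction) = 11.
The elision shares a bar with the next section but does not change this unit's count.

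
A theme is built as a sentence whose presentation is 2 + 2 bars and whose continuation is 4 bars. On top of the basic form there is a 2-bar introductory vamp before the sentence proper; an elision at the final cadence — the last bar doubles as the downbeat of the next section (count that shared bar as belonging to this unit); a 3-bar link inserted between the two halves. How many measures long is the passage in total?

13 measures

Basic sentence: 2 + 2 + 4 = 8 bars.
8 (basic form) + 2 (introduction) + 3 (link) = 13.
The elision shares a bar with the next section but does not change this unit's count.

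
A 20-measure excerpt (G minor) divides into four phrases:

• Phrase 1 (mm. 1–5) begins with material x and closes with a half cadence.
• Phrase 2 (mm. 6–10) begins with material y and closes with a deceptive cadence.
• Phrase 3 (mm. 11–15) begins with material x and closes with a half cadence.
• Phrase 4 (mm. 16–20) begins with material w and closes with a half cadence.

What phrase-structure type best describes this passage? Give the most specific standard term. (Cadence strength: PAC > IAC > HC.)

phrase group

Phrase 4 ends with a half cadence, no stronger than phrase 2's deceptive cadence, so the four phrases do not form a double period; nor do phrases 3–4 duplicate 1–2, so it is not a repeated period. With no phrase reaching a conclusive cadence, the passage is a phrase group.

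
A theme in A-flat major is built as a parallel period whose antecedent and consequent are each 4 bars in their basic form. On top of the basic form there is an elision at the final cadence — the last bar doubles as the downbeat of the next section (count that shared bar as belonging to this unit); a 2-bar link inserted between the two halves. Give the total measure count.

Basic parallel period: 4 + 4 = 8 bars.
8 (basic form) + 2 (link) = 10.
The elision shares a bar with the next section but does not change this unit's count.

10 measures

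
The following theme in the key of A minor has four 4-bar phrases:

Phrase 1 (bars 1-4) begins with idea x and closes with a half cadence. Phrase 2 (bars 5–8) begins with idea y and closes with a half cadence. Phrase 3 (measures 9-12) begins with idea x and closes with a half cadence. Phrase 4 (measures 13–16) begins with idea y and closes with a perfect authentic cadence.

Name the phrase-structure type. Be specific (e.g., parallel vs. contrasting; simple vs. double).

parallel double period

Four phrases in two halves: the first half (mm. 1–8) ends with a half cadence, the second (bars 9-16) with a perfect authentic cadence — a large antecedent–consequent pair, i.e. a double period.
Phrase 3 begins with the same material as phrase 1, making it parallel.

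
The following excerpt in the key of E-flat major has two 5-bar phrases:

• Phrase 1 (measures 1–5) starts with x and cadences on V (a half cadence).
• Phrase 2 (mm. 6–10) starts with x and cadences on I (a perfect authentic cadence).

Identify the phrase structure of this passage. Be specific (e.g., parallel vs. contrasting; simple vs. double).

Phrase 1 ends with a half cadence (weaker) and phrase 2 with a perfect authentic cadence (stronger): antecedent + consequent = a period.
The two phrases open with the same material (x / x), so the period is parallel.

parallel period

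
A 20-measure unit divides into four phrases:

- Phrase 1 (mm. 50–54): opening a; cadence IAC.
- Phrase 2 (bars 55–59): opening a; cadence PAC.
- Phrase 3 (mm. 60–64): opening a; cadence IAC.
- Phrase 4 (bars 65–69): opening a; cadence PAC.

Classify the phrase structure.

repeated period

The cadence pattern IAC–PAC–IAC–PAC is weak–strong twice, and phrases 3–4 restate phrases 1–2: a period heard twice, not a double period (which would end weakly at phrase 2).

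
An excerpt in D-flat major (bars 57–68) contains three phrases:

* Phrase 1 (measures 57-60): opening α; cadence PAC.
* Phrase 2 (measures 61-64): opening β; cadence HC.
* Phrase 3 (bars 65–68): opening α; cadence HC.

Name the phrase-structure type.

The final phrase closes with a half cadence, which is not stronger than the preceding half cadence; the 3 phrases lack an overall antecedent–consequent design and so form a phrase group.

phrase group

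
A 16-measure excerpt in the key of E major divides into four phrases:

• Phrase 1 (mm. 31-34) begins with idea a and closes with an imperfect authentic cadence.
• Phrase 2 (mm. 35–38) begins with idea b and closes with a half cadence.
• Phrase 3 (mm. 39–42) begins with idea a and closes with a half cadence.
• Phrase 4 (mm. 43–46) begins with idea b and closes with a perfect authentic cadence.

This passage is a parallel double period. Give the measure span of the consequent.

In a double period the four phrases pair into a large antecedent (phrases 1–2, ending half cadence) and a large consequent (phrases 3–4, ending perfect authentic cadence). The consequent spans measures 39–46.

measures 39–46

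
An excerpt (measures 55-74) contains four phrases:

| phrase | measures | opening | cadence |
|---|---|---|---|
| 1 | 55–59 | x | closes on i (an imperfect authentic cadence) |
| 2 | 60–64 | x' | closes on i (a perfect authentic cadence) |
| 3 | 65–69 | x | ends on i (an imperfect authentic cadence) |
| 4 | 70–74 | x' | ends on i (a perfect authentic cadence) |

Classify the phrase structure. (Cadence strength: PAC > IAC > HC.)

repeated period

The cadence pattern IAC–PAC–IAC–PAC is weak–strong twice, and phrases 3–4 restate phrases 1–2: a period heard twice, not a double period (which would end weakly at phrase 2).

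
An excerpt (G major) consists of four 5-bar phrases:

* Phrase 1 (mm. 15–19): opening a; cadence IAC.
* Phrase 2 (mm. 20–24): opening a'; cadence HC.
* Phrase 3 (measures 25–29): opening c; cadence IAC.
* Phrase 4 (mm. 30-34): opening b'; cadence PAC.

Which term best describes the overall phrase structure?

Four phrases in two halves: the first half (measures 15–24) ends with a half cadence, the second (measures 25–34) with a perfect authentic cadence — a large antecedent–consequent pair, i.e. a double period.
Phrase 3 begins with different material from phrase 1, making it contrasting.

contrasting double period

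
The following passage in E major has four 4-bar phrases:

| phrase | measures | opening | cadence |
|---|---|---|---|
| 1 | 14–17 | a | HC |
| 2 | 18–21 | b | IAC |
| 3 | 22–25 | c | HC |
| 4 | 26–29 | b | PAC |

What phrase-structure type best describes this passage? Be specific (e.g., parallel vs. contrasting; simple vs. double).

contrasting double period

Four phrases in two halves: the first half (bars 14-21) ends with an imperfect authentic cadence, the second (mm. 22–29) with a perfect authentic cadence — a large antecedent–consequent pair, i.e. a double period.
Phrase 3 begins with different material from phrase 1, making it contrasting.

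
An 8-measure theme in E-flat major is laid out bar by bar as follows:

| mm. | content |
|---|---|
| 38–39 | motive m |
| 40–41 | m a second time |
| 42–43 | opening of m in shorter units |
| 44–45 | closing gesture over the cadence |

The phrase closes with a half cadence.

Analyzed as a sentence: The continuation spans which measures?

measures 42–45

After the presentation (mm. 38-41), the continuation covers the fragmentation through the cadence: bars 42–45.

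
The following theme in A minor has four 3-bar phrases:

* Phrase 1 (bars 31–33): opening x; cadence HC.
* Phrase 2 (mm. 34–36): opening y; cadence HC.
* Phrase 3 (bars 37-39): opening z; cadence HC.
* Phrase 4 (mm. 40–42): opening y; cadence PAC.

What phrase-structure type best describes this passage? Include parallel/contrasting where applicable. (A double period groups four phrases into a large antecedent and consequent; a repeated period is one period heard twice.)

contrasting double period

Four phrases in two halves: the first half (mm. 31–36) ends with a half cadence, the second (measures 37-42) with a perfect authentic cadence — a large antecedent–consequent pair, i.e. a double period.
Phrase 3 begins with different material from phrase 1, making it contrasting.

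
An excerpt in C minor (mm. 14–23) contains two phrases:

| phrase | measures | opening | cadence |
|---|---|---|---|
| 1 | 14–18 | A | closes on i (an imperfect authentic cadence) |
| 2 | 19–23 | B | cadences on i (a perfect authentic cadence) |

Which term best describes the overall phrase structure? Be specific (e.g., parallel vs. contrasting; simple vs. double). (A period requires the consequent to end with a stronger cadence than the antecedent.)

Phrase 1 ends with an imperfect authentic cadence (weaker) and phrase 2 with a perfect authentic cadence (stronger): antecedent + consequent = a period.
The two phrases open with different material (A / B), so the period is contrasting.

contrasting period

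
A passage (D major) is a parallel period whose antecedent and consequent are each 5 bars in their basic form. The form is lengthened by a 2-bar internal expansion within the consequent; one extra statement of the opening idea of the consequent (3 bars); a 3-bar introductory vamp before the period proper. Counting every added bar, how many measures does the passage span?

18 measures

Basic parallel period: 5 + 5 = 10 bars.
10 (basic form) + 2 (internal expansion) + 3 (extra statement) + 3 (introduction) = 18.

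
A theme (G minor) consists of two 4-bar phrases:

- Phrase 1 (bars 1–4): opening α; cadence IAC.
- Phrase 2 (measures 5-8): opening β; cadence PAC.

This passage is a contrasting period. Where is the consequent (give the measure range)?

The antecedent is the phrase ending with the weaker cadence (imperfect authentic cadence, phrase 1) and the consequent the one ending more conclusively (perfect authentic cadence, phrase 2); the consequent is measures 5–8.

measures 5–8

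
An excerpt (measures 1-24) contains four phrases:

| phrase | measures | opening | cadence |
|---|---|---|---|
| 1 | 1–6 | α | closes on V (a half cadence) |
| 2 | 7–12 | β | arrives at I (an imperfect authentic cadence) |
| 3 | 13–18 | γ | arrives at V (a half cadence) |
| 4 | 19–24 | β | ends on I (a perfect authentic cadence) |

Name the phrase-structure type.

contrasting double period

Four phrases in two halves: the first half (bars 1–12) ends with an imperfect authentic cadence, the second (mm. 13-24) with a perfect authentic cadence — a large antecedent–consequent pair, i.e. a double period.
Phrase 3 begins with different material from phrase 1, making it contrasting.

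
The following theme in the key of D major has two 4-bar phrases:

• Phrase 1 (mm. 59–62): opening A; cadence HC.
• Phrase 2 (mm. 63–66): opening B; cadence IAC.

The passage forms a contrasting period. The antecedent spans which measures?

The antecedent is the phrase ending with the weaker cadence (half cadence, phrase 1) and the consequent the one ending more conclusively (imperfect authentic cadence, phrase 2); the antecedent is bars 59–62.

measures 59–62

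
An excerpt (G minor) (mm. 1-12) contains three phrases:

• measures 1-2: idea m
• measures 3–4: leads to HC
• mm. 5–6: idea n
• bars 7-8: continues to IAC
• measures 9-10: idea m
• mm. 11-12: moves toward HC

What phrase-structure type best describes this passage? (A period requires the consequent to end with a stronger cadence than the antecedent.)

phrase group

The final phrase closes with a half cadence, which is not stronger than the preceding imperfect authentic cadence; the 3 phrases lack an overall antecedent–consequent design and so form a phrase group.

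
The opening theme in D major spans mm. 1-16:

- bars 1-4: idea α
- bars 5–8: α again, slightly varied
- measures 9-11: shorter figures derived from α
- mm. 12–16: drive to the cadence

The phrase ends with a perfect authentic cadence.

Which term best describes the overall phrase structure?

sentence

Basic idea (bars 1-4) + its repetition (measures 5–8) form the presentation; fragmentation and cadence (mm. 9–16) form the continuation — the 16-bar whole is a sentence.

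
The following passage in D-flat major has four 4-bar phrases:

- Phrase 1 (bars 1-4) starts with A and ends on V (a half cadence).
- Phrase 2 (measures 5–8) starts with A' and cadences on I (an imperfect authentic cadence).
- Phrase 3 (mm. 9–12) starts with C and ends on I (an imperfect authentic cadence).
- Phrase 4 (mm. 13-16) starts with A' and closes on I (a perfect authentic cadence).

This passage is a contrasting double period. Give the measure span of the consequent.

In a double period the four phrases pair into a large antecedent (phrases 1–2, ending imperfect authentic cadence) and a large consequent (phrases 3–4, ending perfect authentic cadence). The consequent spans bars 9–16.

measures 9–16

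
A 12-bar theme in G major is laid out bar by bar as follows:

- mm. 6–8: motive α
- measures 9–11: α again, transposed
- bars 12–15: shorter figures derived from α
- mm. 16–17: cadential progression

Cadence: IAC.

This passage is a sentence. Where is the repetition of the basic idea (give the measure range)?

measures 9–11

The presentation of a sentence is the basic idea (mm. 6–8) plus its repetition (bars 9–11); the repetition of the basic idea is therefore measures 9-11.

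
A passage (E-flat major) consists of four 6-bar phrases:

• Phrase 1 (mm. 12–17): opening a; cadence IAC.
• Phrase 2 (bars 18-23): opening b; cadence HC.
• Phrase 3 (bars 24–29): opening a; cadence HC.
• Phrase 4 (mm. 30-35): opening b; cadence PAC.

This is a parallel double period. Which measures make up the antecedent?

In a double period the first pair of phrases (ending half cadence) is the large antecedent and the second pair (ending perfect authentic cadence) is the large consequent; the antecedent is measures 12–23.

measures 12–23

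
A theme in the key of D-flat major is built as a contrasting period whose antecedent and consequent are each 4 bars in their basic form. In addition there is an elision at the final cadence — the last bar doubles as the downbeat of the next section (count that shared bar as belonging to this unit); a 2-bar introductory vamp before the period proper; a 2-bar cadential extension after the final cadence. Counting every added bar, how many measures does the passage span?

12 measures

Basic contrasting period: 4 + 4 = 8 bars.
8 (basic form) + 2 (introduction) + 2 (cadential extension) = 12.
The elision shares a bar with the next section but does not change this unit's count.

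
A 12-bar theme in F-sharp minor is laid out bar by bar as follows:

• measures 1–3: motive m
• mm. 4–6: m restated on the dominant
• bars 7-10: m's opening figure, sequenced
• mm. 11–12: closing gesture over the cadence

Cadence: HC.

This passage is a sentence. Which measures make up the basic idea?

measures 1–3

The presentation of a sentence is the basic idea (mm. 1-3) plus its repetition (bars 4–6); the basic idea is therefore measures 1-3.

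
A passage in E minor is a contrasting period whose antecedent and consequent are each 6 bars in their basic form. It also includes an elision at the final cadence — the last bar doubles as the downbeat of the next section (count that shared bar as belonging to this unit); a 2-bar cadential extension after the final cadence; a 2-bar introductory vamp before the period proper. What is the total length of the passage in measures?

16 measures

Basic contrasting period: 6 + 6 = 12 bars.
12 (basic form) + 2 (cadential extension) + 2 (introduction) = 16.
The elision shares a bar with the next section but does not change this unit's count.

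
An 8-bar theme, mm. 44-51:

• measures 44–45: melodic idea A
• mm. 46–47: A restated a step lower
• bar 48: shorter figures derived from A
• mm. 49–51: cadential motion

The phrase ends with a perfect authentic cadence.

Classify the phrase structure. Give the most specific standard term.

sentence

Basic idea (measures 44-45) + its repetition (mm. 46–47) form the presentation; fragmentation and cadence (mm. 48–51) form the continuation — the 8-bar whole is a sentence.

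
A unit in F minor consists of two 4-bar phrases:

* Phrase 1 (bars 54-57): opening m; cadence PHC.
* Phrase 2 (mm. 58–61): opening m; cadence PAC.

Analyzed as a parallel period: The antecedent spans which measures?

measures 54–57

The antecedent is the phrase ending with the weaker cadence (Phrygian half cadence, phrase 1) and the consequent the one ending more conclusively (perfect authentic cadence, phrase 2); the antecedent is mm. 54–57.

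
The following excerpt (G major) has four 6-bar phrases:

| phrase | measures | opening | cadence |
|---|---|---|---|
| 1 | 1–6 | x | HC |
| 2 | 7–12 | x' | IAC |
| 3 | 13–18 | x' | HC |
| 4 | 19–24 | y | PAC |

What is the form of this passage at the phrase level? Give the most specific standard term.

parallel double period

Four phrases in two halves: the first half (mm. 1-12) ends with an imperfect authentic cadence, the second (mm. 13-24) with a perfect authentic cadence — a large antecedent–consequent pair, i.e. a double period.
Phrase 3 begins with the same material as phrase 1, making it parallel.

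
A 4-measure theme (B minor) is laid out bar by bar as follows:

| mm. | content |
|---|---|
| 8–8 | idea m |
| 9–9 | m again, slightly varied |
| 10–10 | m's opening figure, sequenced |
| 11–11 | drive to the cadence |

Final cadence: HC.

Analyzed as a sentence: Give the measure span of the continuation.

After the presentation (mm. 8–9), the continuation covers the fragmentation through the cadence: bars 10-11.

measures 10–11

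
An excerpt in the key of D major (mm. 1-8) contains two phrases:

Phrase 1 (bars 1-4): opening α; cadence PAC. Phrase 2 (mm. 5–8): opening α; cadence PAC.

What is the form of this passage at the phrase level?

repeated phrase

Both phrases have the same opening (α) and the same cadence (perfect authentic cadence): the second is a restatement, not a consequent, so this is a repeated phrase rather than a period.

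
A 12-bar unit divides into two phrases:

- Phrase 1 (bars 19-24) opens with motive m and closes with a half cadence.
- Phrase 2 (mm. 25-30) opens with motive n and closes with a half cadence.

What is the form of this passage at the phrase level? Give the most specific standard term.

phrase group

The second phrase closes with a half cadence, which is not stronger than the first phrase's half cadence; without a weak→strong cadential pair there is no antecedent–consequent relationship, so this is a phrase group rather than a period.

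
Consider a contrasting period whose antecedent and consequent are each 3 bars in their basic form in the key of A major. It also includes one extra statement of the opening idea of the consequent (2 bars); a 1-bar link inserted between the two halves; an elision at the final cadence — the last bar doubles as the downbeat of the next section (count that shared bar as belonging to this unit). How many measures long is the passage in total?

Basic contrasting period: 3 + 3 = 6 bars.
6 (basic form) + 2 (extra statement) + 1 (link) = 9.
The elision shares a bar with the next section but does not change this unit's count.

9 measures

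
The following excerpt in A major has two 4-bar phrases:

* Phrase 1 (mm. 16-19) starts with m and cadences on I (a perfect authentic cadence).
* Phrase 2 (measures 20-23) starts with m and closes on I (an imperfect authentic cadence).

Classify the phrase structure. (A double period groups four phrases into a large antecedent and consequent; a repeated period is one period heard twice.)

The second phrase closes with an imperfect authentic cadence, which is not stronger than the first phrase's perfect authentic cadence; without a weak→strong cadential pair there is no antecedent–consequent relationship, so this is a phrase group rather than a period.

phrase group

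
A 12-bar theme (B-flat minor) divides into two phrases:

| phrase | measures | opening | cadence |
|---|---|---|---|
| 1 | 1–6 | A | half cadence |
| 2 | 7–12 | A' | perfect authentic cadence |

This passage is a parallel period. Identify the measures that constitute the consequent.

The antecedent is the phrase ending with the weaker cadence (half cadence, phrase 1) and the consequent the one ending more conclusively (perfect authentic cadence, phrase 2); the consequent is measures 7–12.

measures 7–12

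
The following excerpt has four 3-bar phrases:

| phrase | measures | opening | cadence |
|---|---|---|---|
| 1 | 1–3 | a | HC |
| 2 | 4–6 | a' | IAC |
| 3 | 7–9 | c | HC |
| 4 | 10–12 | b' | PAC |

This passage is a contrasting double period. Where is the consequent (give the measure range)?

In a double period the four phrases pair into a large antecedent (phrases 1–2, ending imperfect authentic cadence) and a large consequent (phrases 3–4, ending perfect authentic cadence). The consequent spans mm. 7–12.

measures 7–12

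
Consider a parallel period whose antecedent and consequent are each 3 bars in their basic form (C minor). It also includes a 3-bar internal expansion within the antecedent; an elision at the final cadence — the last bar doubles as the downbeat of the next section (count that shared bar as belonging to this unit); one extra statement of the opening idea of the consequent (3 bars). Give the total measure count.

12 measures

Basic parallel period: 3 + 3 = 6 bars.
6 (basic form) + 3 (internal expansion) + 3 (extra statement) = 12.
The elision shares a bar with the next section but does not change this unit's count.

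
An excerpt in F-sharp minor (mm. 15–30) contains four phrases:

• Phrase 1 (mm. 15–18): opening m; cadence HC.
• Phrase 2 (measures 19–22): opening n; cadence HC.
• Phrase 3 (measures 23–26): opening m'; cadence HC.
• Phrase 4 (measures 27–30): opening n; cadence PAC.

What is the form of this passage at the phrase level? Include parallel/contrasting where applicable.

Four phrases in two halves: the first half (mm. 15–22) ends with a half cadence, the second (measures 23–30) with a perfect authentic cadence — a large antecedent–consequent pair, i.e. a double period.
Phrase 3 begins with the same material as phrase 1, making it parallel.

parallel double period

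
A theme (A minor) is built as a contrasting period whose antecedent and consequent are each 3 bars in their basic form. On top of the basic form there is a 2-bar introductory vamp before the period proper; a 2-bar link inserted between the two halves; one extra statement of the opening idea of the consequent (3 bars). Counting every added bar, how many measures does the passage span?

13 measures

Basic contrasting period: 3 + 3 = 6 bars.
6 (basic form) + 2 (introduction) + 2 (link) + 3 (extra statement) = 13.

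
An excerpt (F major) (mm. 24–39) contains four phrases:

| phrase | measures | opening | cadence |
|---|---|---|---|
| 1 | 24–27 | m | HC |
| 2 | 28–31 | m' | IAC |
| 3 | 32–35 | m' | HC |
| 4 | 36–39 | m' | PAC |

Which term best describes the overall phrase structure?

parallel double period

Four phrases in two halves: the first half (mm. 24–31) ends with an imperfect authentic cadence, the second (mm. 32–39) with a perfect authentic cadence — a large antecedent–consequent pair, i.e. a double period.
Phrase 3 begins with the same material as phrase 1, making it parallel.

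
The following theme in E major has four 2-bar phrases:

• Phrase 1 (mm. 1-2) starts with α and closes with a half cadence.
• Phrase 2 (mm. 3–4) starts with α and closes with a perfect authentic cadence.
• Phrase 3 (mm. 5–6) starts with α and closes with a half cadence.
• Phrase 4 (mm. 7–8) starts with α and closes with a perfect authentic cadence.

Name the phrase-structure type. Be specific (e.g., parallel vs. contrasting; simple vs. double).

repeated period

The cadence pattern HC–PAC–HC–PAC is weak–strong twice, and phrases 3–4 restate phrases 1–2: a period heard twice, not a double period (which would end weakly at phrase 2).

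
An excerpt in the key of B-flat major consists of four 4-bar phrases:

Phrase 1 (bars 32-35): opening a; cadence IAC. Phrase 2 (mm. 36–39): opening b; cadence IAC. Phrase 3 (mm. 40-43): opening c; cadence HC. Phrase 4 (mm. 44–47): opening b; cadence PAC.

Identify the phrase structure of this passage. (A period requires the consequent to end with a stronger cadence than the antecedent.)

Four phrases in two halves: the first half (mm. 32–39) ends with an imperfect authentic cadence, the second (measures 40-47) with a perfect authentic cadence — a large antecedent–consequent pair, i.e. a double period.
Phrase 3 begins with different material from phrase 1, making it contrasting.

contrasting double period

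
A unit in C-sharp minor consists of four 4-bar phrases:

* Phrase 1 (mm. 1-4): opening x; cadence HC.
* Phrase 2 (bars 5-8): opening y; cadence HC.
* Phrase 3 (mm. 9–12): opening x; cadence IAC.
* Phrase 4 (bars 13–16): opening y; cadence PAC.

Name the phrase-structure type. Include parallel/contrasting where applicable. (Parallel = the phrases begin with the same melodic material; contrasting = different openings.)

parallel double period

Four phrases in two halves: the first half (bars 1–8) ends with a half cadence, the second (mm. 9–16) with a perfect authentic cadence — a large antecedent–consequent pair, i.e. a double period.
Phrase 3 begins with the same material as phrase 1, making it parallel.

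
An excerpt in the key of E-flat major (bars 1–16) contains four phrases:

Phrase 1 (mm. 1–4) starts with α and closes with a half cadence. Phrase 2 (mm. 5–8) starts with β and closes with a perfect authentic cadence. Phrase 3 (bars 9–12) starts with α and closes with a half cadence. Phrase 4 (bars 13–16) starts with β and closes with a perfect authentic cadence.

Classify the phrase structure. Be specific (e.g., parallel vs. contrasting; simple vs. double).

The cadence pattern HC–PAC–HC–PAC is weak–strong twice, and phrases 3–4 restate phrases 1–2: a period heard twice, not a double period (which would end weakly at phrase 2).

repeated period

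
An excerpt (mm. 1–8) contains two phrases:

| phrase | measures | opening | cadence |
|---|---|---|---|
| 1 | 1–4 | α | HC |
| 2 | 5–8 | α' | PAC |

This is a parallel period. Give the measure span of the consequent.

The phrase ending with the weaker cadence (half cadence) is the antecedent; the one ending more conclusively (perfect authentic cadence) is the consequent. The consequent is measures 5–8.

measures 5–8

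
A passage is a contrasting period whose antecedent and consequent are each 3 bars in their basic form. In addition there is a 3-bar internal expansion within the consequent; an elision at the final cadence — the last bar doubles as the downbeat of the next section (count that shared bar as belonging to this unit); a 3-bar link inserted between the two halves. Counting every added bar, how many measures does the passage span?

12 measures

Basic contrasting period: 3 + 3 = 6 bars.
6 (basic form) + 3 (internal expansion) + 3 (link) = 12.
The elision shares a bar with the next section but does not change this unit's count.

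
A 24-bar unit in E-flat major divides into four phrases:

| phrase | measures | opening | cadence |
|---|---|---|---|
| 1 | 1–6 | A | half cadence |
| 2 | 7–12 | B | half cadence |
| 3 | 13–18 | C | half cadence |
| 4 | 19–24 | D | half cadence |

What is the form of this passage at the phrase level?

phrase group

Phrase 4 ends with a half cadence, no stronger than phrase 2's half cadence, so the four phrases do not form a double period; nor do phrases 3–4 duplicate 1–2, so it is not a repeated period. With no phrase reaching a conclusive cadence, the passage is a phrase group.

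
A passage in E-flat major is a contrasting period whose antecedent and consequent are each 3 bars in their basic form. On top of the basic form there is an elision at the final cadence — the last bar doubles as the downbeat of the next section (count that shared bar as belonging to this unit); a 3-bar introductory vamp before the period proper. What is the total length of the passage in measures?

Basic contrasting period: 3 + 3 = 6 bars.
6 (basic form) + 3 (introduction) = 9.
The elision shares a bar with the next section but does not change this unit's count.

9 measures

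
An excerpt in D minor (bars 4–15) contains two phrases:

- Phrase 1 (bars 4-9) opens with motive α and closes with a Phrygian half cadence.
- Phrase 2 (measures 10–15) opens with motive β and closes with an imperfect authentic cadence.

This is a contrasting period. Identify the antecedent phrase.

phrase 1

The phrase ending with the weaker cadence (Phrygian half cadence) is the antecedent; the one ending more conclusively (imperfect authentic cadence) is the consequent. The antecedent is phrase 1.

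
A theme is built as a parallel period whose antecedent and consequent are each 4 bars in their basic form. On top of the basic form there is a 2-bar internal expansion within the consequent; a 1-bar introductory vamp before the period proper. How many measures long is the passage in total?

Basic parallel period: 4 + 4 = 8 bars.
8 (basic form) + 2 (internal expansion) + 1 (introduction) = 11.

11 measures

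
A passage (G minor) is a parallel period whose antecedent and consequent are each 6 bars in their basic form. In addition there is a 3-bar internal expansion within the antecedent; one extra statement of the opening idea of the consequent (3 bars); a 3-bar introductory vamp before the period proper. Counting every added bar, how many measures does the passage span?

Basic parallel period: 6 + 6 = 12 bars.
12 (basic form) + 3 (internal expansion) + 3 (extra statement) + 3 (introduction) = 21.

21 measures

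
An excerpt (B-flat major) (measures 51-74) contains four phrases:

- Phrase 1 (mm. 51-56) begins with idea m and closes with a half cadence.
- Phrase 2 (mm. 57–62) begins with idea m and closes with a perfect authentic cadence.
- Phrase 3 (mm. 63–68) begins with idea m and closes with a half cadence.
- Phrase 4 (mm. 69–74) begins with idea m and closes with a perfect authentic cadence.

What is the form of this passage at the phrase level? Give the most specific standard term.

repeated period

The cadence pattern HC–PAC–HC–PAC is weak–strong twice, and phrases 3–4 restate phrases 1–2: a period heard twice, not a double period (which would end weakly at phrase 2).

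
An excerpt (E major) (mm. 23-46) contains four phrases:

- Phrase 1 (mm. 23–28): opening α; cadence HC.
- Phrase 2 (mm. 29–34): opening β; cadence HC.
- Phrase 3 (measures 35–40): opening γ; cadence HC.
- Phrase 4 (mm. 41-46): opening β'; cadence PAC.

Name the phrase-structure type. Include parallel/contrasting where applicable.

contrasting double period

Four phrases in two halves: the first half (mm. 23–34) ends with a half cadence, the second (mm. 35-46) with a perfect authentic cadence — a large antecedent–consequent pair, i.e. a double period.
Phrase 3 begins with different material from phrase 1, making it contrasting.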